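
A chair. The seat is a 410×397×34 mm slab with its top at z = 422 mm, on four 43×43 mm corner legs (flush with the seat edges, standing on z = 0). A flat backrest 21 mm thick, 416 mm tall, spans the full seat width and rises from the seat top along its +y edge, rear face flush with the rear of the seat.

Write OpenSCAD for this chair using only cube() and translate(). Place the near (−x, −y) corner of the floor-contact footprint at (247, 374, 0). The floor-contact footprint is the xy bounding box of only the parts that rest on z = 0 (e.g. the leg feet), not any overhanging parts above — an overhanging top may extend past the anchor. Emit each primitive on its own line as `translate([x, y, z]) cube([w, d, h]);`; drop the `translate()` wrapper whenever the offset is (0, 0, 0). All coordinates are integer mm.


// leg_h = 422 - 34 = 388
translate([247, 374, 388]) cube([410, 397, 34]);
translate([247, 374, 0]) cube([43, 43, 388]);
translate([614, 374, 0]) cube([43, 43, 388]);
translate([247, 728, 0]) cube([43, 43, 388]);
translate([614, 728, 0]) cube([43, 43, 388]);
translate([247, 750, 422]) cube([410, 21, 416]);


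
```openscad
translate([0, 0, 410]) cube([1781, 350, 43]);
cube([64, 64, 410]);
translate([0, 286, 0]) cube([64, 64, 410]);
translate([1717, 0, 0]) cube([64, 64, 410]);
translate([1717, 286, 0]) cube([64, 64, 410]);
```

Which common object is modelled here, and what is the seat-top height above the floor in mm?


A bench. The seat-top height is 453 mm.

A long slab on four corner posts — a bench. The slab sits at z = 410 with thickness 43, so the top is 410 + 43 = 453 mm.


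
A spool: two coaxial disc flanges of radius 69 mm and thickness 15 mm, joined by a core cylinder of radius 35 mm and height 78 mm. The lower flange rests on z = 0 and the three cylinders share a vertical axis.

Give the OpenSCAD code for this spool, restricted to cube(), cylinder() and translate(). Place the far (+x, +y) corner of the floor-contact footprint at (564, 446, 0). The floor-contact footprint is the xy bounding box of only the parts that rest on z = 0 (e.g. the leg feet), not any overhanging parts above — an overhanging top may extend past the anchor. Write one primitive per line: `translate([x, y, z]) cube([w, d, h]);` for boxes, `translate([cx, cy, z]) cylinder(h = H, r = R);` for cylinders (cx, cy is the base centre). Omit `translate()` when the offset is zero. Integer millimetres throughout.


translate([495, 377, 0]) cylinder(h = 15, r = 69);
translate([495, 377, 15]) cylinder(h = 78, r = 35);
translate([495, 377, 93]) cylinder(h = 15, r = 69);


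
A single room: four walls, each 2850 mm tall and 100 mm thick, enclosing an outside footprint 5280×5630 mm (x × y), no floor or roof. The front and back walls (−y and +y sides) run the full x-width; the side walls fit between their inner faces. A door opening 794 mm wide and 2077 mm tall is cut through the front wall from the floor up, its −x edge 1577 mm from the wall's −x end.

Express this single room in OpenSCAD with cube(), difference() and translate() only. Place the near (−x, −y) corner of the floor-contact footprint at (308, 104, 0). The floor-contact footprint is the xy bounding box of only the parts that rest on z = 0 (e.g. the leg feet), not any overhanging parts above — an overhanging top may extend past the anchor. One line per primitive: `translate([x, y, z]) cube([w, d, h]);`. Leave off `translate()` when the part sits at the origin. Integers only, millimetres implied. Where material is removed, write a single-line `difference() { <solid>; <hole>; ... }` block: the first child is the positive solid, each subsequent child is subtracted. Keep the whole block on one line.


difference() { translate([308, 104, 0]) cube([5280, 100, 2850]); translate([1885, 104, 0]) cube([794, 100, 2077]); }
translate([308, 5634, 0]) cube([5280, 100, 2850]);
translate([308, 204, 0]) cube([100, 5430, 2850]);
translate([5488, 204, 0]) cube([100, 5430, 2850]);


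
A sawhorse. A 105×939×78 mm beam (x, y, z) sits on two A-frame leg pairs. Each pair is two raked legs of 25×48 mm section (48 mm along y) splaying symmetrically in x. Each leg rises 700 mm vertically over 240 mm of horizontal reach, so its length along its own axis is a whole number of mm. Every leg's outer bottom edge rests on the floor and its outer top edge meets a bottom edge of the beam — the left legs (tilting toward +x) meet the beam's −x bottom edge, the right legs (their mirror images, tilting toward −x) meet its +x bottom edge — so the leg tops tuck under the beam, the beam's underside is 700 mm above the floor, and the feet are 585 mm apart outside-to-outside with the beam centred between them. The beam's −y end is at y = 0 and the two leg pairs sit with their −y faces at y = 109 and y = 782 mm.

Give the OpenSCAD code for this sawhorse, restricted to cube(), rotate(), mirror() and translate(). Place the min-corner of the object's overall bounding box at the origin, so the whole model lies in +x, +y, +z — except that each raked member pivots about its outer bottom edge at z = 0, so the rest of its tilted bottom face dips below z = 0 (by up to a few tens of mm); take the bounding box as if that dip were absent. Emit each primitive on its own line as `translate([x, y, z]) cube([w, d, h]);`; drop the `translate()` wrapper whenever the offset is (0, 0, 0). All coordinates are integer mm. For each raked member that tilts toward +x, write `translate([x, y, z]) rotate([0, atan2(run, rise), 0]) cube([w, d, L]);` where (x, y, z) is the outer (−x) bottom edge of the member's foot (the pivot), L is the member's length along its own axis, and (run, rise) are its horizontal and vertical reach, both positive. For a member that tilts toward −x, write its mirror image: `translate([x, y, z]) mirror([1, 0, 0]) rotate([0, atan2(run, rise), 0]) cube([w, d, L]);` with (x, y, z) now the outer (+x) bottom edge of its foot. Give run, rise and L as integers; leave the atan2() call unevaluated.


translate([240, 0, 700]) cube([105, 939, 78]);
translate([0, 109, 0]) rotate([0, atan2(240, 700), 0]) cube([25, 48, 740]);
translate([585, 109, 0]) mirror([1, 0, 0]) rotate([0, atan2(240, 700), 0]) cube([25, 48, 740]);
translate([0, 782, 0]) rotate([0, atan2(240, 700), 0]) cube([25, 48, 740]);
translate([585, 782, 0]) mirror([1, 0, 0]) rotate([0, atan2(240, 700), 0]) cube([25, 48, 740]);


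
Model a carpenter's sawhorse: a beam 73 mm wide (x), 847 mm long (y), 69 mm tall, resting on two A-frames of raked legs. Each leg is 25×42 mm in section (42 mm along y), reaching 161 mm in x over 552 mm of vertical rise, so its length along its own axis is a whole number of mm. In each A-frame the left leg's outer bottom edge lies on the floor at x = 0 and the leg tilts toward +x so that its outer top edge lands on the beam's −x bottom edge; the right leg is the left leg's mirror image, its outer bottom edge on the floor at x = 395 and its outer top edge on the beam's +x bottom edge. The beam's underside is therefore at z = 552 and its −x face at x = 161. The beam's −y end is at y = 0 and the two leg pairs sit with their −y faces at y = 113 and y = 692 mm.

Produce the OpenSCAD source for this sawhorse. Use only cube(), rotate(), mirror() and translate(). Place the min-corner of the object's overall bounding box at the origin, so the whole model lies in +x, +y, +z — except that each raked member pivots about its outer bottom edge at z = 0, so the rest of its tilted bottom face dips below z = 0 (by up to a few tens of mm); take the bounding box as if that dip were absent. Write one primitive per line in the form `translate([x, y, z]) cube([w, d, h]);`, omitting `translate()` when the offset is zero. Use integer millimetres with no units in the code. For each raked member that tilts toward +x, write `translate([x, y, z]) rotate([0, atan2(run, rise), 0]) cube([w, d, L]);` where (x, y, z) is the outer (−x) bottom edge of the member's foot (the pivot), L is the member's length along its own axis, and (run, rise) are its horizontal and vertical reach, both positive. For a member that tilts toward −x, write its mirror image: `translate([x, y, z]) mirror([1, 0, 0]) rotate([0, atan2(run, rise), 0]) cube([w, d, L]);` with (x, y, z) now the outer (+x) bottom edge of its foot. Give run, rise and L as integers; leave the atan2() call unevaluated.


translate([161, 0, 552]) cube([73, 847, 69]);
translate([0, 113, 0]) rotate([0, atan2(161, 552), 0]) cube([25, 42, 575]);
translate([395, 113, 0]) mirror([1, 0, 0]) rotate([0, atan2(161, 552), 0]) cube([25, 42, 575]);
translate([0, 692, 0]) rotate([0, atan2(161, 552), 0]) cube([25, 42, 575]);
translate([395, 692, 0]) mirror([1, 0, 0]) rotate([0, atan2(161, 552), 0]) cube([25, 42, 575]);


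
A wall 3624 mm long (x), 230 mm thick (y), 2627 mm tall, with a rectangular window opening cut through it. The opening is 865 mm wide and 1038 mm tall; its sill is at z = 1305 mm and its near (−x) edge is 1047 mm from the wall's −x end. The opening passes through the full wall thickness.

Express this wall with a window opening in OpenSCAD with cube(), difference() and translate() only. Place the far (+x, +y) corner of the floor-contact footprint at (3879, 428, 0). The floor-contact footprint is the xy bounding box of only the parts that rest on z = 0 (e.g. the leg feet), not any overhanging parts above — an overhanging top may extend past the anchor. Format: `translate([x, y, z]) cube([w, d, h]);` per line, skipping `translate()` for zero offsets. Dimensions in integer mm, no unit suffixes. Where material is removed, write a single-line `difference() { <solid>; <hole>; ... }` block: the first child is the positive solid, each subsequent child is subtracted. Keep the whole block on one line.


difference() { translate([255, 198, 0]) cube([3624, 230, 2627]); translate([1302, 198, 1305]) cube([865, 230, 1038]); }


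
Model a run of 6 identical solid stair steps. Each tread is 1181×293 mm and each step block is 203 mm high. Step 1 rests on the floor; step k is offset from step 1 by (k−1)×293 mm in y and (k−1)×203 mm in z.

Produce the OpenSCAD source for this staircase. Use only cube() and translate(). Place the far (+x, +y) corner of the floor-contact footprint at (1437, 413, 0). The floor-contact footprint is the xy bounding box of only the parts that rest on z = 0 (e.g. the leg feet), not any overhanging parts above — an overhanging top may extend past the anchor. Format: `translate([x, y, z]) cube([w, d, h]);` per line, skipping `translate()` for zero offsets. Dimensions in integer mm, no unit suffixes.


translate([256, 120, 0]) cube([1181, 293, 203]);
translate([256, 413, 203]) cube([1181, 293, 203]);
translate([256, 706, 406]) cube([1181, 293, 203]);
translate([256, 999, 609]) cube([1181, 293, 203]);
translate([256, 1292, 812]) cube([1181, 293, 203]);
translate([256, 1585, 1015]) cube([1181, 293, 203]);


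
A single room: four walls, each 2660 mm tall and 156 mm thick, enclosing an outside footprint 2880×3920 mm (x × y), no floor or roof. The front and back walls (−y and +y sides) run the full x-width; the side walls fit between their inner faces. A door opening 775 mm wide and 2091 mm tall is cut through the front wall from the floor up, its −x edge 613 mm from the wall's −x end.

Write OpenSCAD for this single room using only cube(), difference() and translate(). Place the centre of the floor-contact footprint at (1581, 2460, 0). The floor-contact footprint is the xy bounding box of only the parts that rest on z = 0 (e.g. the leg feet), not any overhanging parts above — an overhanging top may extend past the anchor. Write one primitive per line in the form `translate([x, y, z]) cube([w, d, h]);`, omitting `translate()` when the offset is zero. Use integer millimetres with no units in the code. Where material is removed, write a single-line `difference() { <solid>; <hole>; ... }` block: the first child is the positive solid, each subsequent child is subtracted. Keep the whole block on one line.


difference() { translate([141, 500, 0]) cube([2880, 156, 2660]); translate([754, 500, 0]) cube([775, 156, 2091]); }
translate([141, 4264, 0]) cube([2880, 156, 2660]);
translate([141, 656, 0]) cube([156, 3608, 2660]);
translate([2865, 656, 0]) cube([156, 3608, 2660]);


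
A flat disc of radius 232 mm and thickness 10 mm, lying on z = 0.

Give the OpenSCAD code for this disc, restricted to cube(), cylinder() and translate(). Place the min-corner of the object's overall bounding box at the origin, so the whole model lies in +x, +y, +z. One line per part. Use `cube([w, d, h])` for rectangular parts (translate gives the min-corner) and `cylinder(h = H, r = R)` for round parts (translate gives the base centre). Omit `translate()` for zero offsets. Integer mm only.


translate([232, 232, 0]) cylinder(h = 10, r = 232);


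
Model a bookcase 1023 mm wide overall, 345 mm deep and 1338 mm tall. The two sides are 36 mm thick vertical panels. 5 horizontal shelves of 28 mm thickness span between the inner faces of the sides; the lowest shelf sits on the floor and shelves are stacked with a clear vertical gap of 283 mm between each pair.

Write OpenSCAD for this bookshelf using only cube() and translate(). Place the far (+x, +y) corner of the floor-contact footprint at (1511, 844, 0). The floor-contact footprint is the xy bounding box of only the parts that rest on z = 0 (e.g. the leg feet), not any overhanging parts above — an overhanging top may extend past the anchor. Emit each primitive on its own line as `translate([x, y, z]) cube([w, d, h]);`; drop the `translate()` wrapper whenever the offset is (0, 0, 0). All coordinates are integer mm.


translate([488, 499, 0]) cube([36, 345, 1338]);
translate([1475, 499, 0]) cube([36, 345, 1338]);
translate([524, 499, 0]) cube([951, 345, 28]);
translate([524, 499, 311]) cube([951, 345, 28]);
translate([524, 499, 622]) cube([951, 345, 28]);
translate([524, 499, 933]) cube([951, 345, 28]);
translate([524, 499, 1244]) cube([951, 345, 28]);


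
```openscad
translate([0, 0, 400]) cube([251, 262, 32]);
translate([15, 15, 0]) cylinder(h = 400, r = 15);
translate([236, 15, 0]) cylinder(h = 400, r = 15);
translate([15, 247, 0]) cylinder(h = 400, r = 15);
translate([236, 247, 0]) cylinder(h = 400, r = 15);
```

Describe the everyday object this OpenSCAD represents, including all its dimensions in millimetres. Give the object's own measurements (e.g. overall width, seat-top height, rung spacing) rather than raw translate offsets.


A four-legged stool. The seat is a 251×262×32 mm slab whose top surface is at z = 432 mm; four round legs, each 30 mm in diameter, run from the floor (z = 0) to the underside of the seat, each leg's axis is inset half a diameter from the nearest pair of seat edges (so the leg's bounding box is flush with the corner).


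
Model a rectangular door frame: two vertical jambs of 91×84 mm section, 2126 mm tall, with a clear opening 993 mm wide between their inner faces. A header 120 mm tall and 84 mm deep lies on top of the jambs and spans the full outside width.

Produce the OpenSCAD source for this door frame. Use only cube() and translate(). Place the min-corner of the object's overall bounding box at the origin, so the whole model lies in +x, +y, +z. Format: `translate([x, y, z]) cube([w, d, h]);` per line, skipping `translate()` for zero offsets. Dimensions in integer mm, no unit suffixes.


cube([91, 84, 2126]);
translate([1084, 0, 0]) cube([91, 84, 2126]);
translate([0, 0, 2126]) cube([1175, 84, 120]);


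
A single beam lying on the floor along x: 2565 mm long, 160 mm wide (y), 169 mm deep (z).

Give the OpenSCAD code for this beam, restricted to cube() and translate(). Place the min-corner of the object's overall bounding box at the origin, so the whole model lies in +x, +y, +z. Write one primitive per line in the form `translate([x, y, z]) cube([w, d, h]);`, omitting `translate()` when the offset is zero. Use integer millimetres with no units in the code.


cube([2565, 160, 169]);


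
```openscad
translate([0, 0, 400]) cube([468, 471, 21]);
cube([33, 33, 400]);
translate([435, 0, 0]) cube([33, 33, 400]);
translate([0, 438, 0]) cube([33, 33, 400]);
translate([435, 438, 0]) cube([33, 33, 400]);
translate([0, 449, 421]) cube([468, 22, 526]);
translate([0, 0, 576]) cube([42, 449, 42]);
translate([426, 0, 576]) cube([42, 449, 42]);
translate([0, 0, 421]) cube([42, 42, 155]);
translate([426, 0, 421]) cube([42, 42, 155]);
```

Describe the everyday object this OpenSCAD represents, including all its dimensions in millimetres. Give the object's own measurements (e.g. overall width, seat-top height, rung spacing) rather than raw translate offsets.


A chair. The seat is a 468×471×21 mm slab with its top at z = 421 mm, on four 33×33 mm corner legs (flush with the seat edges, standing on z = 0). A flat backrest 22 mm thick, 526 mm tall, spans the full seat width and rises from the seat top along its +y edge, rear face flush with the rear of the seat. Two armrests of 42×42 mm section run along each side from the seat's front edge to the front of the backrest, top faces 197 mm above the seat top and outer faces flush with the seat's x-edges; a 42×42 mm post under the front of each armrest stands on the seat at the front corner.


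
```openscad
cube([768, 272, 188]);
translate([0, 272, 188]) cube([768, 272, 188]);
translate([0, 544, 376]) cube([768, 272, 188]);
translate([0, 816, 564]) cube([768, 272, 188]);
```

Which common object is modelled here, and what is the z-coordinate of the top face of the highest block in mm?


A staircase. The total rise is 752 mm.

4 identical blocks, each offset up and back from the previous — a staircase. Each step is 188 mm tall and there are 4 of them, so the total rise is 4 × 188 = 752 mm.


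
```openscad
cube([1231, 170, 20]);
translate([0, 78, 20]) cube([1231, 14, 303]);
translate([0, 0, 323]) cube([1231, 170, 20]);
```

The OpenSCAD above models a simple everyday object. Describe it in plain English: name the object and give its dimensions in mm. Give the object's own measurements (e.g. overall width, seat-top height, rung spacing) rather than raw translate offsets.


An I-beam lying along x, 1231 mm long. Overall section height 343 mm. Two flanges 170 mm wide (y) and 20 mm thick, one on the floor and one at the top; a web 14 mm thick runs between them, centred on the flange width.


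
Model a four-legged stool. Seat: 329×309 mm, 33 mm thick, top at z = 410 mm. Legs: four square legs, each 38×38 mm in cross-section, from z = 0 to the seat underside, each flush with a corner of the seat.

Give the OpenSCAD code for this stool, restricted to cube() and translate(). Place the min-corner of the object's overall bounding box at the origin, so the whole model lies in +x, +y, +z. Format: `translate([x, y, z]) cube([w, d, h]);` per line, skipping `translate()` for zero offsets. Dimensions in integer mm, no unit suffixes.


translate([0, 0, 377]) cube([329, 309, 33]);
cube([38, 38, 377]);
translate([291, 0, 0]) cube([38, 38, 377]);
translate([0, 271, 0]) cube([38, 38, 377]);
translate([291, 271, 0]) cube([38, 38, 377]);


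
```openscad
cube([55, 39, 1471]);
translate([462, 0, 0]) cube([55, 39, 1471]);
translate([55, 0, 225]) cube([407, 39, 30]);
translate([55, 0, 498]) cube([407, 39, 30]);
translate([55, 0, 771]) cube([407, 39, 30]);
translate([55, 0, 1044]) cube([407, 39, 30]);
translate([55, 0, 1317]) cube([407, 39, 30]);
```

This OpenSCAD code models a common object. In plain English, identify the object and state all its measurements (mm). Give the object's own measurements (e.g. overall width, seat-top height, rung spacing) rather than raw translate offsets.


A straight ladder. Two 55×39 mm vertical rails, 1471 mm tall, stand 517 mm apart (outside-to-outside) with their front faces coplanar on the −y side. 5 rungs, each 39 mm deep and 30 mm tall, span between the inner faces of the rails, front faces flush with the rails. The lowest rung's underside is at z = 225 mm and rungs are spaced 273 mm apart (underside to underside).


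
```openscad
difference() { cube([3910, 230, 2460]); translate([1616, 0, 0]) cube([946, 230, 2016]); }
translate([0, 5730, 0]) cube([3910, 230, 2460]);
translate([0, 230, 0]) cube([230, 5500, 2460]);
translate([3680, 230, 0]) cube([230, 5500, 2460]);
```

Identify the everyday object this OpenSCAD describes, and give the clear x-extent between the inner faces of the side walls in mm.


A single room. The interior width is 3450 mm.

Four walls enclosing a rectangle with a door in the front wall — a room. Outside width 3910 minus two 230 mm walls gives 3450 mm.


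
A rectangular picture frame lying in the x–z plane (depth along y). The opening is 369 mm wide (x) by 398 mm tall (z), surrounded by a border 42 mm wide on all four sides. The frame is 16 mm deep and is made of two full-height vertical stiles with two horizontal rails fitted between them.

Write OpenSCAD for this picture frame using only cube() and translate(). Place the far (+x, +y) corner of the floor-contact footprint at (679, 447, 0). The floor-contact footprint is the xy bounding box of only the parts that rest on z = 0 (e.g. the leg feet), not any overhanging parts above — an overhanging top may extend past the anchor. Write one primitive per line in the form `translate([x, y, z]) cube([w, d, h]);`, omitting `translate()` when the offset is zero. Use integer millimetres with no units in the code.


translate([226, 431, 0]) cube([42, 16, 482]);
translate([637, 431, 0]) cube([42, 16, 482]);
translate([268, 431, 0]) cube([369, 16, 42]);
translate([268, 431, 440]) cube([369, 16, 42]);


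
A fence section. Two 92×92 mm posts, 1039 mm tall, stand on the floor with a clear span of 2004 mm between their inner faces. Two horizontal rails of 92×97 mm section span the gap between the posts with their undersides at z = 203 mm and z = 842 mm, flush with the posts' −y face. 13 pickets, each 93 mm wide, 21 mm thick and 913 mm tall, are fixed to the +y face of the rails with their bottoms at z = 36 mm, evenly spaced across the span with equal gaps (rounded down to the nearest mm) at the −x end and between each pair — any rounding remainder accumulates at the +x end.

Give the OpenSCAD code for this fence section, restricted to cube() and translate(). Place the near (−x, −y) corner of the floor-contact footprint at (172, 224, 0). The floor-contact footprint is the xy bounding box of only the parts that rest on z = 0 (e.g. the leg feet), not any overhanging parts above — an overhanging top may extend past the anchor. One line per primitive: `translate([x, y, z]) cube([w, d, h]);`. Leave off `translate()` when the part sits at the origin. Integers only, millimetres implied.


translate([172, 224, 0]) cube([92, 92, 1039]);
translate([2268, 224, 0]) cube([92, 92, 1039]);
translate([264, 224, 203]) cube([2004, 92, 97]);
translate([264, 224, 842]) cube([2004, 92, 97]);
translate([320, 316, 36]) cube([93, 21, 913]);
translate([469, 316, 36]) cube([93, 21, 913]);
translate([618, 316, 36]) cube([93, 21, 913]);
translate([767, 316, 36]) cube([93, 21, 913]);
translate([916, 316, 36]) cube([93, 21, 913]);
translate([1065, 316, 36]) cube([93, 21, 913]);
translate([1214, 316, 36]) cube([93, 21, 913]);
translate([1363, 316, 36]) cube([93, 21, 913]);
translate([1512, 316, 36]) cube([93, 21, 913]);
translate([1661, 316, 36]) cube([93, 21, 913]);
translate([1810, 316, 36]) cube([93, 21, 913]);
translate([1959, 316, 36]) cube([93, 21, 913]);
translate([2108, 316, 36]) cube([93, 21, 913]);


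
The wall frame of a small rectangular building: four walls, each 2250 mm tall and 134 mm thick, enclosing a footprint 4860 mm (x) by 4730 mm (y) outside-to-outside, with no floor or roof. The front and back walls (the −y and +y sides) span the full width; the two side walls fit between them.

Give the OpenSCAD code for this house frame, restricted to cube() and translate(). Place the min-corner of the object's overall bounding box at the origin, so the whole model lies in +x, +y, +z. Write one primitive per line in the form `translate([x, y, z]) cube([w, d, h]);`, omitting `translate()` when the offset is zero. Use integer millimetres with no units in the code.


cube([4860, 134, 2250]);
translate([0, 4596, 0]) cube([4860, 134, 2250]);
translate([0, 134, 0]) cube([134, 4462, 2250]);
translate([4726, 134, 0]) cube([134, 4462, 2250]);


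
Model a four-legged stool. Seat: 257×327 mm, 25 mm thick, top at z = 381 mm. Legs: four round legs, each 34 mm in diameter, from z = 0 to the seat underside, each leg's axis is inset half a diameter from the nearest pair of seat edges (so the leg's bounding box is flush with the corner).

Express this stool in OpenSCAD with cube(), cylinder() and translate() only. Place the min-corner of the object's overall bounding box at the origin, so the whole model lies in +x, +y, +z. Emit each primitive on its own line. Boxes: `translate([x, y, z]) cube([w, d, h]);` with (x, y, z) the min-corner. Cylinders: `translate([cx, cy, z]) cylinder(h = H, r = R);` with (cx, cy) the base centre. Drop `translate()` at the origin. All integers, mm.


// leg_h = 381 - 25 = 356
translate([0, 0, 356]) cube([257, 327, 25]);
translate([17, 17, 0]) cylinder(h = 356, r = 17);
translate([240, 17, 0]) cylinder(h = 356, r = 17);
translate([17, 310, 0]) cylinder(h = 356, r = 17);
translate([240, 310, 0]) cylinder(h = 356, r = 17);


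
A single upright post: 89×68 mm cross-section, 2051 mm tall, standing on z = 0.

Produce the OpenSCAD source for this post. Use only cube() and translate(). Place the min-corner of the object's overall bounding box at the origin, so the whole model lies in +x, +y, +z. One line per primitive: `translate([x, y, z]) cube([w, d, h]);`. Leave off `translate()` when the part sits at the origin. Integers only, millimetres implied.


cube([89, 68, 2051]);


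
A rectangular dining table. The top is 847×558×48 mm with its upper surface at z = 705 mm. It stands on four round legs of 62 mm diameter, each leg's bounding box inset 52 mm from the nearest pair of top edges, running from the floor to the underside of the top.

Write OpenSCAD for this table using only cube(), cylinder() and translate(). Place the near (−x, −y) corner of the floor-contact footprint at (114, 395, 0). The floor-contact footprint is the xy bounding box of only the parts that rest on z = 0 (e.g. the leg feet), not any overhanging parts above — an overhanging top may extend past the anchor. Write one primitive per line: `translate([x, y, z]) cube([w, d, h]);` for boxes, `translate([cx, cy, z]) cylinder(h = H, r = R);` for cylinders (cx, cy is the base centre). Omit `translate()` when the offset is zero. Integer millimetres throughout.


translate([62, 343, 657]) cube([847, 558, 48]);
translate([145, 426, 0]) cylinder(h = 657, r = 31);
translate([826, 426, 0]) cylinder(h = 657, r = 31);
translate([145, 818, 0]) cylinder(h = 657, r = 31);
translate([826, 818, 0]) cylinder(h = 657, r = 31);


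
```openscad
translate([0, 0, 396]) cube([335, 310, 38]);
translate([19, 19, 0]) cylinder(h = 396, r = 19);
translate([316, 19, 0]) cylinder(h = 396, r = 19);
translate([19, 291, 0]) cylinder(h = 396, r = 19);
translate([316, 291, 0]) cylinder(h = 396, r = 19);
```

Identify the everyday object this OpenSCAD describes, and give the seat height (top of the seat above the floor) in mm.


A stool. The seat height is 434 mm.

A 335×310×38 slab at z = 396 on four corner cylinders — a stool. The seat top is 396 + 38 = 434 mm.


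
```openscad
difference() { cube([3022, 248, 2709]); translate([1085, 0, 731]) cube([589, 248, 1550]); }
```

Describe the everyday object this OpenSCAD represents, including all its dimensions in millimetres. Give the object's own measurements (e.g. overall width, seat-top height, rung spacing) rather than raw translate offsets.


A wall 3022 mm long (x), 248 mm thick (y), 2709 mm tall, with a rectangular window opening cut through it. The opening is 589 mm wide and 1550 mm tall; its sill is at z = 731 mm and its near (−x) edge is 1085 mm from the wall's −x end. The opening passes through the full wall thickness.


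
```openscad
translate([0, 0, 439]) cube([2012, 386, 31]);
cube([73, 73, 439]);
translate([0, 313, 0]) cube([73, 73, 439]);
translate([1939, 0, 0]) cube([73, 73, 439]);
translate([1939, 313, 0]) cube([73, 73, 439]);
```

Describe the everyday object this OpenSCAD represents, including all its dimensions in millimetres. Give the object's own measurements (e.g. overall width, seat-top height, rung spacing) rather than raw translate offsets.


A long wooden bench with a 2012 mm (x) × 386 mm (y) seat, 31 mm thick, its top surface 470 mm above the floor. Four 73 mm square legs at the seat corners, flush with the edges, run from z = 0 to the seat underside.


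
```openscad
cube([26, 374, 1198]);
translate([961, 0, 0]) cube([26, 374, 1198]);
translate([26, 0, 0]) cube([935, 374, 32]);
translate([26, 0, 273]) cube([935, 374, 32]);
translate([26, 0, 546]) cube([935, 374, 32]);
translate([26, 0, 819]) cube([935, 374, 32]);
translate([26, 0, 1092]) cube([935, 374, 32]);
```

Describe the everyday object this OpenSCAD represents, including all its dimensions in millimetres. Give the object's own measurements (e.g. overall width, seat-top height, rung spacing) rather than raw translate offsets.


An open bookshelf. Two side panels, each 26 mm thick, 374 mm deep and 1198 mm tall, stand 987 mm apart (outside-to-outside). Between them sit 5 shelves, each 32 mm thick and 374 mm deep, spanning the full gap between the sides. The bottom shelf rests on the floor (its underside at z = 0) and the clear gap between one shelf's top and the next shelf's underside is 241 mm.


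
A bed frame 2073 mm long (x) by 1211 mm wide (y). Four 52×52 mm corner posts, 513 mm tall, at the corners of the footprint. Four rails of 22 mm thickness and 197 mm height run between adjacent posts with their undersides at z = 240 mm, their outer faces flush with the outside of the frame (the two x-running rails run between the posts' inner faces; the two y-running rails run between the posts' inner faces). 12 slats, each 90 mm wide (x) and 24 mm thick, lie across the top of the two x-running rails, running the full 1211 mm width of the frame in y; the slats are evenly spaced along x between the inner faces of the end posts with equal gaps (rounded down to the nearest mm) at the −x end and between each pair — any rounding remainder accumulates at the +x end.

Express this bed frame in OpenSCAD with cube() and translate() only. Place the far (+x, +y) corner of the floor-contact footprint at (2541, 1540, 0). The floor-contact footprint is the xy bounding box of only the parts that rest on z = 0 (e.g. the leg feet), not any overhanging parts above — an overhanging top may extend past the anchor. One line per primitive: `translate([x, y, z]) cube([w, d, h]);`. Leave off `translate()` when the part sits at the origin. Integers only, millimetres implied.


translate([468, 329, 0]) cube([52, 52, 513]);
translate([468, 1488, 0]) cube([52, 52, 513]);
translate([2489, 329, 0]) cube([52, 52, 513]);
translate([2489, 1488, 0]) cube([52, 52, 513]);
translate([520, 329, 240]) cube([1969, 22, 197]);
translate([520, 1518, 240]) cube([1969, 22, 197]);
translate([468, 381, 240]) cube([22, 1107, 197]);
translate([2519, 381, 240]) cube([22, 1107, 197]);
translate([588, 329, 437]) cube([90, 1211, 24]);
translate([746, 329, 437]) cube([90, 1211, 24]);
translate([904, 329, 437]) cube([90, 1211, 24]);
translate([1062, 329, 437]) cube([90, 1211, 24]);
translate([1220, 329, 437]) cube([90, 1211, 24]);
translate([1378, 329, 437]) cube([90, 1211, 24]);
translate([1536, 329, 437]) cube([90, 1211, 24]);
translate([1694, 329, 437]) cube([90, 1211, 24]);
translate([1852, 329, 437]) cube([90, 1211, 24]);
translate([2010, 329, 437]) cube([90, 1211, 24]);
translate([2168, 329, 437]) cube([90, 1211, 24]);
translate([2326, 329, 437]) cube([90, 1211, 24]);


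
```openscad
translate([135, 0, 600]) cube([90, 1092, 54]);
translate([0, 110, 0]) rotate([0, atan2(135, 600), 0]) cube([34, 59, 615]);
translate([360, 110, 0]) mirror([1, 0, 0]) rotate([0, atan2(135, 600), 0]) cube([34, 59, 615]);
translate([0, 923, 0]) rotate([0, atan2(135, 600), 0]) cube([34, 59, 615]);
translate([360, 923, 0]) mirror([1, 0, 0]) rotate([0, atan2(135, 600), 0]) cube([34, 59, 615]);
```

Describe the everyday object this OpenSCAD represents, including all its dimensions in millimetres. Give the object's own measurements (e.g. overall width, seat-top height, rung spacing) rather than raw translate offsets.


A sawhorse. A 90×1092×54 mm beam (x, y, z) sits on two A-frame leg pairs. Each pair is two raked legs of 34×59 mm section (59 mm along y) splaying symmetrically in x. Each leg rises 600 mm vertically over 135 mm of horizontal reach and is 615 mm long along its own axis. Every leg's outer bottom edge rests on the floor and its outer top edge meets a bottom edge of the beam — the left legs (tilting toward +x) meet the beam's −x bottom edge, the right legs (their mirror images, tilting toward −x) meet its +x bottom edge — so the leg tops tuck under the beam, the beam's underside is 600 mm above the floor, and the feet are 360 mm apart outside-to-outside with the beam centred between them. The two leg pairs are set in 110 mm from either end of the beam.


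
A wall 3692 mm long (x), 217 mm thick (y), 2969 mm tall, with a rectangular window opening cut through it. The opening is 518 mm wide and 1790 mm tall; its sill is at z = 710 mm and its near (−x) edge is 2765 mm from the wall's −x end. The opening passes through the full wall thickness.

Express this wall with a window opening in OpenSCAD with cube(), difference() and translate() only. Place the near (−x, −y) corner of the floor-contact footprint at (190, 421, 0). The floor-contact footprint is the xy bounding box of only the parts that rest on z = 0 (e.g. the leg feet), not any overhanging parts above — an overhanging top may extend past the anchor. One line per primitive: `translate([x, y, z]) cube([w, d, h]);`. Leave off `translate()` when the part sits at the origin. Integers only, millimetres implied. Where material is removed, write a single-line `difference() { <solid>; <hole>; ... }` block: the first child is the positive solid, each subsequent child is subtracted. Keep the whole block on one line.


difference() { translate([190, 421, 0]) cube([3692, 217, 2969]); translate([2955, 421, 710]) cube([518, 217, 1790]); }


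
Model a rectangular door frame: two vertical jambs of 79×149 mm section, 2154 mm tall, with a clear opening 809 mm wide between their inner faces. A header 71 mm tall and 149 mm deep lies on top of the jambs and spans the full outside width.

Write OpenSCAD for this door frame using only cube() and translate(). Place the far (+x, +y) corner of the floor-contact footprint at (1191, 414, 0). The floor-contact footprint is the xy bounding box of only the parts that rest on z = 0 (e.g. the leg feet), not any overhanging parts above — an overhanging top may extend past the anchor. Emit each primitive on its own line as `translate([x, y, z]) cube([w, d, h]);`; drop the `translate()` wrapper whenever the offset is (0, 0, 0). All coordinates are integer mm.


translate([224, 265, 0]) cube([79, 149, 2154]);
translate([1112, 265, 0]) cube([79, 149, 2154]);
translate([224, 265, 2154]) cube([967, 149, 71]);


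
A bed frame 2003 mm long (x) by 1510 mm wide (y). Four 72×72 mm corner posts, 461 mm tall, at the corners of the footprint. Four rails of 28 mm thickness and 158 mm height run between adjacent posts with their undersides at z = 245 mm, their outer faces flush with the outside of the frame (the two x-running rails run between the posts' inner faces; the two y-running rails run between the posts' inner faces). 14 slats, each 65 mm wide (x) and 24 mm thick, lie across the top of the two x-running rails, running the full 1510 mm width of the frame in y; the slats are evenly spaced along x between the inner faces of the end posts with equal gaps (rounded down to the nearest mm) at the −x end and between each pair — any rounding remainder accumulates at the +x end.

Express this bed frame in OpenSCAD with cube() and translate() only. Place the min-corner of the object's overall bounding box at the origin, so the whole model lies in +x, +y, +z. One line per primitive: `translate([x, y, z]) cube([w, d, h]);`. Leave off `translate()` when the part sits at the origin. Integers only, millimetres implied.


cube([72, 72, 461]);
translate([0, 1438, 0]) cube([72, 72, 461]);
translate([1931, 0, 0]) cube([72, 72, 461]);
translate([1931, 1438, 0]) cube([72, 72, 461]);
translate([72, 0, 245]) cube([1859, 28, 158]);
translate([72, 1482, 245]) cube([1859, 28, 158]);
translate([0, 72, 245]) cube([28, 1366, 158]);
translate([1975, 72, 245]) cube([28, 1366, 158]);
translate([135, 0, 403]) cube([65, 1510, 24]);
translate([263, 0, 403]) cube([65, 1510, 24]);
translate([391, 0, 403]) cube([65, 1510, 24]);
translate([519, 0, 403]) cube([65, 1510, 24]);
translate([647, 0, 403]) cube([65, 1510, 24]);
translate([775, 0, 403]) cube([65, 1510, 24]);
translate([903, 0, 403]) cube([65, 1510, 24]);
translate([1031, 0, 403]) cube([65, 1510, 24]);
translate([1159, 0, 403]) cube([65, 1510, 24]);
translate([1287, 0, 403]) cube([65, 1510, 24]);
translate([1415, 0, 403]) cube([65, 1510, 24]);
translate([1543, 0, 403]) cube([65, 1510, 24]);
translate([1671, 0, 403]) cube([65, 1510, 24]);
translate([1799, 0, 403]) cube([65, 1510, 24]);


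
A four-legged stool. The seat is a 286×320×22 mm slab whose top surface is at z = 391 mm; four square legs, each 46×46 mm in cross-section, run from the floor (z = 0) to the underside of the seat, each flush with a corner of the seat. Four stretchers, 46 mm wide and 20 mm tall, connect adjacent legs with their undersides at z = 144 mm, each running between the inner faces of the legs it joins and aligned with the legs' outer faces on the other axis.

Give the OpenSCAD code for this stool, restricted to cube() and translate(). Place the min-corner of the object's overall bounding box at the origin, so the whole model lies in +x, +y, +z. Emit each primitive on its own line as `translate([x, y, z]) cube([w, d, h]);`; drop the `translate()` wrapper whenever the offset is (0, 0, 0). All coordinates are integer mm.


translate([0, 0, 369]) cube([286, 320, 22]);
cube([46, 46, 369]);
translate([240, 0, 0]) cube([46, 46, 369]);
translate([0, 274, 0]) cube([46, 46, 369]);
translate([240, 274, 0]) cube([46, 46, 369]);
translate([46, 0, 144]) cube([194, 46, 20]);
translate([46, 274, 144]) cube([194, 46, 20]);
translate([0, 46, 144]) cube([46, 228, 20]);
translate([240, 46, 144]) cube([46, 228, 20]);


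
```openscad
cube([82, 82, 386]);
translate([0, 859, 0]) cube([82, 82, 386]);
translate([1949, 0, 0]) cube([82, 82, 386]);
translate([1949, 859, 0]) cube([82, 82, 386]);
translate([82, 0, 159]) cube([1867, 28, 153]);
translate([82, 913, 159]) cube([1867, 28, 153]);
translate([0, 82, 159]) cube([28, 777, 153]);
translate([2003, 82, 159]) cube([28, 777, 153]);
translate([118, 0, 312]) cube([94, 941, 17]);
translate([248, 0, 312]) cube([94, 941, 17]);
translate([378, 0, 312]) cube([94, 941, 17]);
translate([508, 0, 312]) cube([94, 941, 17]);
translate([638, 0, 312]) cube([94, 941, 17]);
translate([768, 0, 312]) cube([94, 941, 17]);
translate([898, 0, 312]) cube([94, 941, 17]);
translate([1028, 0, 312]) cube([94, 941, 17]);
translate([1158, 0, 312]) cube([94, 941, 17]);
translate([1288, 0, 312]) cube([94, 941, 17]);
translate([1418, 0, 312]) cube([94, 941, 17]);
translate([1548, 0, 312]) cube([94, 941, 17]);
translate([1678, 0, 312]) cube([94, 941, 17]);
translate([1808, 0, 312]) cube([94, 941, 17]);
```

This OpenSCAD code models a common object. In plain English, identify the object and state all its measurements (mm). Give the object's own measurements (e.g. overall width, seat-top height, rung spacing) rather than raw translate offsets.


A bed frame 2031 mm long (x) by 941 mm wide (y). Four 82×82 mm corner posts, 386 mm tall, at the corners of the footprint. Four rails of 28 mm thickness and 153 mm height run between adjacent posts with their undersides at z = 159 mm, their outer faces flush with the outside of the frame (the two x-running rails run between the posts' inner faces; the two y-running rails run between the posts' inner faces). 14 slats, each 94 mm wide (x) and 17 mm thick, lie across the top of the two x-running rails, running the full 941 mm width of the frame in y; along x they sit between the end posts with a 36 mm gap after the −x posts and between neighbouring slats, leaving 47 mm before the +x posts.
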